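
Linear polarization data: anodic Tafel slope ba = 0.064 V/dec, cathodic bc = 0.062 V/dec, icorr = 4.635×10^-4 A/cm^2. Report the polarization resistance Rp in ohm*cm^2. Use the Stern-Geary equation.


Apply the Stern-Geary equation: Rp = ba*bc / (2.303*icorr*(ba+bc))
ba*bc = 0.064*0.062 = 0.003968
ba+bc = 0.126; 2.303*icorr*(ba+bc) = 2.303*4.635×10^-4*0.126 = 1.344975×10^-4
Rp = 0.003968 / 1.344975×10^-4 = 29.5 ohm*cm^2

29.5 ohm*cm^2


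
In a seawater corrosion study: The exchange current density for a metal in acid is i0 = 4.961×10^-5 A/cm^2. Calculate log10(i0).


i0 = 4.961×10^-5 A/cm^2
log10(i0) = -4.304

-4.304


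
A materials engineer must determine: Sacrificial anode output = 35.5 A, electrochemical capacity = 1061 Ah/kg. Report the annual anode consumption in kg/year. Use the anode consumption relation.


Annual consumption = current * hours per year / capacity
Rate = 35.5 * 8760 / 1061 = 293.1 kg/year

293.1 kg/year


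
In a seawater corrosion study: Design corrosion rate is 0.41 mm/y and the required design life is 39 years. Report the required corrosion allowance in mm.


Corrosion allowance = CR × design life
CA = 0.41 * 39 = 15.99 mm

15.99 mm


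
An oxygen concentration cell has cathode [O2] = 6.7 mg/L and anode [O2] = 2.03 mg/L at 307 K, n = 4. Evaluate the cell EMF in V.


Apply the Nernst concentration-cell relation: E = (RT/nF)*ln(C_cathode/C_anode)
RT/nF = 8.314*307/(4*96485) = 0.00661346 V
ln(6.7/2.03) = 1.19407
E = 0.00661346 * 1.19407 = 0.0079 V

0.0079 V


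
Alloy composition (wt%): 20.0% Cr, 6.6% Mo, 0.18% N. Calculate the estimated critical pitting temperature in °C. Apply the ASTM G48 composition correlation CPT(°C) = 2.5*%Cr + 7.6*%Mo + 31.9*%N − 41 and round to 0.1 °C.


Apply the ASTM G48 empirical CPT estimate: CPT(°C) = 2.5*%Cr + 7.6*%Mo + 31.9*%N − 41
2.5*20.0 = 50; 7.6*6.6 = 50.16; 31.9*0.18 = 5.742
CPT = 50 + 50.16 + 5.742 − 41 = 64.902 °C
Rounded to 0.1 °C: CPT ≈ 64.9 °C

64.9 °C


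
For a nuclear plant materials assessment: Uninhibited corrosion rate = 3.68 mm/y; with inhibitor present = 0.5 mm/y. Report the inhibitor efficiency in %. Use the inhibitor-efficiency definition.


Apply the inhibitor-efficiency definition: IE = (CR_blank − CR_inh)/CR_blank × 100
IE = (3.68 − 0.5) / 3.68 × 100
IE = 3.18 / 3.68 × 100 = 86.4 %

86.4 %


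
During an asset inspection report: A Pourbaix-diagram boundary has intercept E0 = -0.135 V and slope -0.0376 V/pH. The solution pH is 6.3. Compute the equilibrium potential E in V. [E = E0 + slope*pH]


Apply the Pourbaix line equation: E = E0 + slope*pH
E = -0.135 + (-0.0376)*6.3 = -0.135 + (-0.23688) = -0.37188 V
Rounded to 4 decimal places: E = -0.3719 V

-0.3719 V


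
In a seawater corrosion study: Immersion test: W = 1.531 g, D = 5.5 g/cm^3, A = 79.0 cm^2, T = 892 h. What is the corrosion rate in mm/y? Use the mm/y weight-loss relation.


Apply the mm/y weight-loss relation: CR = 87600 * W / (D * A * T)
Numerator: 87600 * 1.531 = 134115.6
Denominator: 5.5 * 79.0 * 892 = 387574.0
CR = 134115.6 / 387574.0 = 0.346039 mm/y

0.346039 mm/y


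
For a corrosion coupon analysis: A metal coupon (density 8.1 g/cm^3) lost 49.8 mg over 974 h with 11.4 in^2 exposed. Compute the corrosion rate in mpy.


Apply the mpy weight-loss relation: CR = 534 * W / (D * A * T)
Numerator: 534 * 49.8 = 26593.2
Denominator: 8.1 * 11.4 * 974 = 89939.16
CR = 26593.2 / 89939.16 = 0.29568 mpy

0.29568 mpy


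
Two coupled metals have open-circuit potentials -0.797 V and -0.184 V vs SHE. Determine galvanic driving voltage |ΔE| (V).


Driving voltage is the absolute potential difference.
|ΔE| = |-0.797 − (-0.184)| = 0.613 V

0.613 V


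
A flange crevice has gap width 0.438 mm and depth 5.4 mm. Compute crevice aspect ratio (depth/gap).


Aspect ratio = depth / gap
Ratio = 5.4 / 0.438 = 12.3

12.3


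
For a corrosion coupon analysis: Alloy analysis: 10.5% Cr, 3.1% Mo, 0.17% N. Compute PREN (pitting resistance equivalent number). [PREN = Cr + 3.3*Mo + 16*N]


Apply the PREN formula: PREN = Cr + 3.3*Mo + 16*N
PREN = 10.5 + 3.3*3.1 + 16*0.17
PREN = 10.5 + 10.23 + 2.72 = 23.45

23.45


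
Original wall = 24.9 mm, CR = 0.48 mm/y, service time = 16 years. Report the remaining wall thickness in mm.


Remaining wall = original − CR × time
t = 24.9 − 0.48*16 = 24.9 − 7.68 = 17.22 mm

17.22 mm


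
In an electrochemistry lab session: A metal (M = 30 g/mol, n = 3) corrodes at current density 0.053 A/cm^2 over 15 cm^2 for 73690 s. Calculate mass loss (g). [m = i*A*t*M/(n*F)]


Apply Faraday's law: m = i*A*t*M / (n*F)
Total charge passed Q = i*A*t = 0.053*15*73690 = 58583.55 C
m = Q*M/(n*F) = 58583.55*30/(3*96485) = 6.072 g

6.072 g


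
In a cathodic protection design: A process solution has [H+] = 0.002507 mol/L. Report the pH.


pH = −log10[H+]
pH = −log10(0.002507) = 2.6

2.6


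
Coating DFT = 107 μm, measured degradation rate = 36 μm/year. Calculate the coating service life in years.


Service life = thickness / degradation rate
Life = 107 / 36 = 3.0 years

3.0 years


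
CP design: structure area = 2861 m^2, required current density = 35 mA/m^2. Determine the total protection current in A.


I = area * current density, then convert mA → A (÷1000)
I = 2861 * 35 / 1000 = 100.14 A

100.14 A


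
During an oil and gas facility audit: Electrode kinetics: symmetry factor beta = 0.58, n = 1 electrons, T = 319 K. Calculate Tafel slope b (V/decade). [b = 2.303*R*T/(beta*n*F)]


Apply the Tafel slope relation: b = 2.303*R*T/(beta*n*F)
Numerator: 2.303 * 8.314 * 319 = 6107.94
Denominator: 0.58 * 1 * 96485 = 55961.3
b = 6107.94 / 55961.3 = 0.109 V/decade

0.109 V/decade


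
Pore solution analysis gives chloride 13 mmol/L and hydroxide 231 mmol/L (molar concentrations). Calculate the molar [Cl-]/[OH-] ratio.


Threshold parameter = [Cl-] / [OH-] (molar basis; both in mmol/L, so units cancel)
Ratio = 13 / 231 = 0.06

0.06


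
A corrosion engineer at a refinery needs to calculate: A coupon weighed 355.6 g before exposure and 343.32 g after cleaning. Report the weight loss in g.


Weight loss = initial − final
WL = 355.6 − 343.32 = 12.28 g

12.28 g


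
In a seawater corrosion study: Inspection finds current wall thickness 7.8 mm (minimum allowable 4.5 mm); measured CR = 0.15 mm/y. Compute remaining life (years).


Apply the remaining-life relation: RL = (t_current − t_min) / CR
RL = (7.8 − 4.5) / 0.15 = 3.3 / 0.15 = 22.0 years

22.0 years


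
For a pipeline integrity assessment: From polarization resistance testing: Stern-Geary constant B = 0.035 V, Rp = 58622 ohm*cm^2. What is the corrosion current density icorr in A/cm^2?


Apply the Stern-Geary relation: icorr = B / Rp
icorr = 0.035 / 58622 = 5.97×10^-7 A/cm^2

5.97×10^-7 A/cm^2


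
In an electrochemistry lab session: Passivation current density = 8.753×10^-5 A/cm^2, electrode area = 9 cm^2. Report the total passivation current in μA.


I = i_pass * A, then convert A → μA (×10^6)
I = 8.753×10^-5 * 9 * 10^6 = 787.77 μA

787.77 μA


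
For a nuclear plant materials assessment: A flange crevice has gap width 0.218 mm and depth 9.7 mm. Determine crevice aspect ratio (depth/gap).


Aspect ratio = depth / gap
Ratio = 9.7 / 0.218 = 44.5

44.5


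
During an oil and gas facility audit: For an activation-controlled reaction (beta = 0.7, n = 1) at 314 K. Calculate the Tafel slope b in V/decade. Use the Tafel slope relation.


Apply the Tafel slope relation: b = 2.303*R*T/(beta*n*F)
Numerator: 2.303 * 8.314 * 314 = 6012.2
Denominator: 0.7 * 1 * 96485 = 67539.5
b = 6012.2 / 67539.5 = 0.089 V/decade

0.089 V/decade


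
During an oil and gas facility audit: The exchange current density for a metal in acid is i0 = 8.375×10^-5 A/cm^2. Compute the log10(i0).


i0 = 8.375×10^-5 A/cm^2
log10(i0) = -4.077

-4.077


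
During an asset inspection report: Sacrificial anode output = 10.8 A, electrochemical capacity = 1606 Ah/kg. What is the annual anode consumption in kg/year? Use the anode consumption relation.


Annual consumption = current * hours per year / capacity
Rate = 10.8 * 8760 / 1606 = 58.9 kg/year

58.9 kg/year


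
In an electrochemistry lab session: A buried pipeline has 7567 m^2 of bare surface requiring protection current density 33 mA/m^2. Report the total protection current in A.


I = area * current density, then convert mA → A (÷1000)
I = 7567 * 33 / 1000 = 249.71 A

249.71 A


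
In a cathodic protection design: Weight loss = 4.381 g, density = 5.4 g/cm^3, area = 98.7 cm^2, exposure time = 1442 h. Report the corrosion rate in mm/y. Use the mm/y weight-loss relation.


Apply the mm/y weight-loss relation: CR = 87600 * W / (D * A * T)
Numerator: 87600 * 4.381 = 383775.6
Denominator: 5.4 * 98.7 * 1442 = 768557.16
CR = 383775.6 / 768557.16 = 0.4993 mm/y

0.4993 mm/y


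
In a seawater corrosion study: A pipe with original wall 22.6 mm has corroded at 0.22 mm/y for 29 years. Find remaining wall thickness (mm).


Remaining wall = original − CR × time
t = 22.6 − 0.22*29 = 22.6 − 6.38 = 16.22 mm

16.22 mm


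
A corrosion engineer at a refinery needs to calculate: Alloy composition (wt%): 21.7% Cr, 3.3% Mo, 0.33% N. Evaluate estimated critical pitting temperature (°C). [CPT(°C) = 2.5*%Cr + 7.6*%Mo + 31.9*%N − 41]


Apply the ASTM G48 empirical CPT estimate: CPT(°C) = 2.5*%Cr + 7.6*%Mo + 31.9*%N − 41
2.5*21.7 = 54.25; 7.6*3.3 = 25.08; 31.9*0.33 = 10.527
CPT = 54.25 + 25.08 + 10.527 − 41 = 48.857 °C
Rounded to 0.1 °C: CPT ≈ 48.9 °C

48.9 °C


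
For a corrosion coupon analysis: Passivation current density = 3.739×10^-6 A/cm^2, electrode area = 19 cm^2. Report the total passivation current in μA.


I = i_pass * A, then convert A → μA (×10^6)
I = 3.739×10^-6 * 19 * 10^6 = 71.04 μA

71.04 μA


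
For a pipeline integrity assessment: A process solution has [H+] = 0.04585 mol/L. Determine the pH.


pH = −log10[H+]
pH = −log10(0.04585) = 1.34

1.34


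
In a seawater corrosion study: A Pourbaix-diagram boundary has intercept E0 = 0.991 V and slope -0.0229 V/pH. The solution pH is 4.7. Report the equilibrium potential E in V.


Apply the Pourbaix line equation: E = E0 + slope*pH
E = 0.991 + (-0.0229)*4.7 = 0.991 + (-0.10763) = 0.88337 V
Rounded to 3 decimal places: E = 0.883 V

0.883 V


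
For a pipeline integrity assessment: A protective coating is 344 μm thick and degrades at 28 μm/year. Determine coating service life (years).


Service life = thickness / degradation rate
Life = 344 / 28 = 12.3 years

12.3 years


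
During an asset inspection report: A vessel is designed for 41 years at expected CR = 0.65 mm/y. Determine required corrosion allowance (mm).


Corrosion allowance = CR × design life
CA = 0.65 * 41 = 26.65 mm

26.65 mm


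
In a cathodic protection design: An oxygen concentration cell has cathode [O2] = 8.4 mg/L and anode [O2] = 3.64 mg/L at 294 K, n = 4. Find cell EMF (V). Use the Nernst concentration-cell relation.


Apply the Nernst concentration-cell relation: E = (RT/nF)*ln(C_cathode/C_anode)
RT/nF = 8.314*294/(4*96485) = 0.00633341 V
ln(8.4/3.64) = 0.83625
E = 0.00633341 * 0.83625 = 0.0053 V

0.0053 V


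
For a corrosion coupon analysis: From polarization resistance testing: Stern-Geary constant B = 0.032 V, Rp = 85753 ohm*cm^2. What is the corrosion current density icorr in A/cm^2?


Apply the Stern-Geary relation: icorr = B / Rp
icorr = 0.032 / 85753 = 3.732×10^-7 A/cm^2

3.732×10^-7 A/cm^2


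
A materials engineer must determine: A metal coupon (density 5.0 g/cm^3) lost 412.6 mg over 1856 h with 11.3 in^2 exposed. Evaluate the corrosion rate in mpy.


Apply the mpy weight-loss relation: CR = 534 * W / (D * A * T)
Numerator: 534 * 412.6 = 220328.4
Denominator: 5.0 * 11.3 * 1856 = 104864.0
CR = 220328.4 / 104864.0 = 2.1011 mpy

2.1011 mpy


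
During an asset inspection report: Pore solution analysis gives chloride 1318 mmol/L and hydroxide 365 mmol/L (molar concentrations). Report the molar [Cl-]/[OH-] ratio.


Threshold parameter = [Cl-] / [OH-] (molar basis; both in mmol/L, so units cancel)
Ratio = 1318 / 365 = 3.61

3.61


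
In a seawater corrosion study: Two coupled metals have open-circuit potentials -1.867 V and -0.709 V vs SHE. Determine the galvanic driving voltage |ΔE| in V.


Driving voltage is the absolute potential difference.
|ΔE| = |-1.867 − (-0.709)| = 1.158 V

1.158 V


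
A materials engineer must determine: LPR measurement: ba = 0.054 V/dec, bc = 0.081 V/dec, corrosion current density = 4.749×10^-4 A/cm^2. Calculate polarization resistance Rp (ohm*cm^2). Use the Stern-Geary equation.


Apply the Stern-Geary equation: Rp = ba*bc / (2.303*icorr*(ba+bc))
ba*bc = 0.054*0.081 = 0.004374
ba+bc = 0.135; 2.303*icorr*(ba+bc) = 2.303*4.749×10^-4*0.135 = 1.4764878×10^-4
Rp = 0.004374 / 1.4764878×10^-4 = 29.6 ohm*cm^2

29.6 ohm*cm^2


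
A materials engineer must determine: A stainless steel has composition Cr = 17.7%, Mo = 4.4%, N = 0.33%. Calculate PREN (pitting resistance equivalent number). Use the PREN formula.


Apply the PREN formula: PREN = Cr + 3.3*Mo + 16*N
PREN = 17.7 + 3.3*4.4 + 16*0.33
PREN = 17.7 + 14.52 + 5.28 = 37.5

37.5


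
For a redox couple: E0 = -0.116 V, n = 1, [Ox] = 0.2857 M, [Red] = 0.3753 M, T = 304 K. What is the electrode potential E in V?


Apply the Nernst equation: E = E0 + (RT/nF)*ln([Ox]/[Red])
Step 1: RT/nF = 8.314*304/(1*96485) = 0.02619533 V
Step 2: [Ox]/[Red] = 0.2857/0.3753 = 0.761258
Step 3: ln(0.761258) = -0.272783
Step 4: correction = 0.02619533 * -0.272783 = -0.0071 V
E = -0.116 + -0.0071 = -0.1231 V

-0.1231 V


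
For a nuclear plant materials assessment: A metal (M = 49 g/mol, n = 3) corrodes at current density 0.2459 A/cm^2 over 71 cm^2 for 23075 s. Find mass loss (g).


Apply Faraday's law: m = i*A*t*M / (n*F)
Total charge passed Q = i*A*t = 0.2459*71*23075 = 402864.1175 C
m = Q*M/(n*F) = 402864.1175*49/(3*96485) = 68.19831 g

68.19831 g


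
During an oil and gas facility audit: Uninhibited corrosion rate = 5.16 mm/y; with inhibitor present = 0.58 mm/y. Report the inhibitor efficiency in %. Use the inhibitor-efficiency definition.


Apply the inhibitor-efficiency definition: IE = (CR_blank − CR_inh)/CR_blank × 100
IE = (5.16 − 0.58) / 5.16 × 100
IE = 4.58 / 5.16 × 100 = 88.8 %

88.8 %


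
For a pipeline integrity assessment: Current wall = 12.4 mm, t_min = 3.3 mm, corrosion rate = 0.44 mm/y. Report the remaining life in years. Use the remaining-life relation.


Apply the remaining-life relation: RL = (t_current − t_min) / CR
RL = (12.4 − 3.3) / 0.44 = 9.1 / 0.44 = 20.7 years

20.7 years


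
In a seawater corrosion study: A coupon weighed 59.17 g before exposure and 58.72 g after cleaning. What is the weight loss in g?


Weight loss = initial − final
WL = 59.17 − 58.72 = 0.45 g

0.45 g


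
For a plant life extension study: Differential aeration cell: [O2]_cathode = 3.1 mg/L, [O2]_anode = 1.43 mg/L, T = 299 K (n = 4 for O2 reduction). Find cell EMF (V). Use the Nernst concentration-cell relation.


Apply the Nernst concentration-cell relation: E = (RT/nF)*ln(C_cathode/C_anode)
RT/nF = 8.314*299/(4*96485) = 0.00644112 V
ln(3.1/1.43) = 0.77373
E = 0.00644112 * 0.77373 = 0.00498 V

0.00498 V


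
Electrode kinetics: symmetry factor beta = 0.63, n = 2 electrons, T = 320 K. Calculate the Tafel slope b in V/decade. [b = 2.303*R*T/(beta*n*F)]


Apply the Tafel slope relation: b = 2.303*R*T/(beta*n*F)
Numerator: 2.303 * 8.314 * 320 = 6127.09
Denominator: 0.63 * 2 * 96485 = 121571.1
b = 6127.09 / 121571.1 = 0.05 V/decade

0.05 V/decade


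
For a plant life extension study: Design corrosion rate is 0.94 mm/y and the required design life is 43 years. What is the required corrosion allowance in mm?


Corrosion allowance = CR × design life
CA = 0.94 * 43 = 40.42 mm

40.42 mm


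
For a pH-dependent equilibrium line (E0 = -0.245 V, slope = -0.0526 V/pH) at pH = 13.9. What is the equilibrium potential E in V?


Apply the Pourbaix line equation: E = E0 + slope*pH
E = -0.245 + (-0.0526)*13.9 = -0.245 + (-0.73114) = -0.97614 V
Rounded to 3 decimal places: E = -0.976 V

-0.976 V


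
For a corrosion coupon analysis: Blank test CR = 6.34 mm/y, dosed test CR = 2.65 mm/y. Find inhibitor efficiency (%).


Apply the inhibitor-efficiency definition: IE = (CR_blank − CR_inh)/CR_blank × 100
IE = (6.34 − 2.65) / 6.34 × 100
IE = 3.69 / 6.34 × 100 = 58.2 %

58.2 %


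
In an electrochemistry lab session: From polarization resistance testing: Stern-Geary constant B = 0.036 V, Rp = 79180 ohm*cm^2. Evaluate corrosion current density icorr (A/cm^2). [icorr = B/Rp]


Apply the Stern-Geary relation: icorr = B / Rp
icorr = 0.036 / 79180 = 4.547×10^-7 A/cm^2

4.547×10^-7 A/cm^2


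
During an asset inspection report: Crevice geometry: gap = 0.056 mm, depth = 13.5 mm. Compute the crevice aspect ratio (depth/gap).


Aspect ratio = depth / gap
Ratio = 13.5 / 0.056 = 241.1

241.1


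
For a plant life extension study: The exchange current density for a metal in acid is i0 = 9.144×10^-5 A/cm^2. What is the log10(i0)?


i0 = 9.144×10^-5 A/cm^2
log10(i0) = -4.039

-4.039


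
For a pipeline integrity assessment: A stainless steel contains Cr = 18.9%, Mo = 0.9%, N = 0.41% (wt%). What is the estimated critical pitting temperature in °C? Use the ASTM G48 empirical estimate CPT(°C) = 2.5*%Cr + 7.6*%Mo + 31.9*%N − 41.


Apply the ASTM G48 empirical CPT estimate: CPT(°C) = 2.5*%Cr + 7.6*%Mo + 31.9*%N − 41
2.5*18.9 = 47.25; 7.6*0.9 = 6.84; 31.9*0.41 = 13.079
CPT = 47.25 + 6.84 + 13.079 − 41 = 26.169 °C
Rounded to 0.1 °C: CPT ≈ 26.2 °C

26.2 °C


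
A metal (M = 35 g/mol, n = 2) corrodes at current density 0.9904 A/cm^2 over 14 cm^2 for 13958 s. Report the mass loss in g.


Apply Faraday's law: m = i*A*t*M / (n*F)
Total charge passed Q = i*A*t = 0.9904*14*13958 = 193536.0448 C
m = Q*M/(n*F) = 193536.0448*35/(2*96485) = 35.1027 g

35.1027 g


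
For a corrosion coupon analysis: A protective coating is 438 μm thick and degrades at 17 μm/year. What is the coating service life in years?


Service life = thickness / degradation rate
Life = 438 / 17 = 25.8 years

25.8 years


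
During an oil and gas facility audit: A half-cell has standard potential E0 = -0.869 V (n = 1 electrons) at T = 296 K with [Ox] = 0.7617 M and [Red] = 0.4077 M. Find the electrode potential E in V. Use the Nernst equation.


Apply the Nernst equation: E = E0 + (RT/nF)*ln([Ox]/[Red])
Step 1: RT/nF = 8.314*296/(1*96485) = 0.02550598 V
Step 2: [Ox]/[Red] = 0.7617/0.4077 = 1.868286
Step 3: ln(1.868286) = 0.625021
Step 4: correction = 0.02550598 * 0.625021 = 0.016 V
E = -0.869 + 0.016 = -0.853 V

-0.853 V


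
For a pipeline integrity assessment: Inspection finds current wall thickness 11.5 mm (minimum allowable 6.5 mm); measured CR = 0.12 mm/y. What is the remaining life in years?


Apply the remaining-life relation: RL = (t_current − t_min) / CR
RL = (11.5 − 6.5) / 0.12 = 5.0 / 0.12 = 41.7 years

41.7 years


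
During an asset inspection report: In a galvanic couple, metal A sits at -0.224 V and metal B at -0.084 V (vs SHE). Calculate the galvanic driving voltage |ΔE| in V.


Driving voltage is the absolute potential difference.
|ΔE| = |-0.224 − (-0.084)| = 0.14 V

0.14 V


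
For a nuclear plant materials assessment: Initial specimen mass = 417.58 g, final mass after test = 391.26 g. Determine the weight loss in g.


Weight loss = initial − final
WL = 417.58 − 391.26 = 26.32 g

26.32 g


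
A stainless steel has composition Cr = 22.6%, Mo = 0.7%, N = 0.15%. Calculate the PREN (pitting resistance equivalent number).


Apply the PREN formula: PREN = Cr + 3.3*Mo + 16*N
PREN = 22.6 + 3.3*0.7 + 16*0.15
PREN = 22.6 + 2.31 + 2.4 = 27.31

27.31


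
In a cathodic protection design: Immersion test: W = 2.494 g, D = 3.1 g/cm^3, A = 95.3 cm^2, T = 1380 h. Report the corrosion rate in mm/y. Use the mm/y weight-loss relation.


Apply the mm/y weight-loss relation: CR = 87600 * W / (D * A * T)
Numerator: 87600 * 2.494 = 218474.4
Denominator: 3.1 * 95.3 * 1380 = 407693.4
CR = 218474.4 / 407693.4 = 0.5359 mm/y

0.5359 mm/y


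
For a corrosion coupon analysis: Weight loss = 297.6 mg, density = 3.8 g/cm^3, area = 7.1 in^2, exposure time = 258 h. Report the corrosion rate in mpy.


Apply the mpy weight-loss relation: CR = 534 * W / (D * A * T)
Numerator: 534 * 297.6 = 158918.4
Denominator: 3.8 * 7.1 * 258 = 6960.84
CR = 158918.4 / 6960.84 = 22.83 mpy

22.83 mpy


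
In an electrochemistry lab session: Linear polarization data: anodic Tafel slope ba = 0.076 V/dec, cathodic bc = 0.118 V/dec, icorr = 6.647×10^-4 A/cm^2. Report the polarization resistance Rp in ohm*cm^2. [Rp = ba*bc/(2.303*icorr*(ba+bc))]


Apply the Stern-Geary equation: Rp = ba*bc / (2.303*icorr*(ba+bc))
ba*bc = 0.076*0.118 = 0.008968
ba+bc = 0.194; 2.303*icorr*(ba+bc) = 2.303*6.647×10^-4*0.194 = 2.96976×10^-4
Rp = 0.008968 / 2.96976×10^-4 = 30.2 ohm*cm^2

30.2 ohm*cm^2


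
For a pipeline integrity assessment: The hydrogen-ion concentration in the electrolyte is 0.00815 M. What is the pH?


pH = −log10[H+]
pH = −log10(0.00815) = 2.09

2.09


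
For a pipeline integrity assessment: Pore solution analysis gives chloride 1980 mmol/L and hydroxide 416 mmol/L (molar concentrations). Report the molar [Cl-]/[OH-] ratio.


Threshold parameter = [Cl-] / [OH-] (molar basis; both in mmol/L, so units cancel)
Ratio = 1980 / 416 = 4.76

4.76


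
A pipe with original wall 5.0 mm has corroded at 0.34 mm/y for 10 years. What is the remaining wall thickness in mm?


Remaining wall = original − CR × time
t = 5.0 − 0.34*10 = 5.0 − 3.4 = 1.6 mm

1.6 mm


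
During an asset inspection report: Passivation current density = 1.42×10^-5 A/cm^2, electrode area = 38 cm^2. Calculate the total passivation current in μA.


I = i_pass * A, then convert A → μA (×10^6)
I = 1.42×10^-5 * 38 * 10^6 = 539.6 μA

539.6 μA


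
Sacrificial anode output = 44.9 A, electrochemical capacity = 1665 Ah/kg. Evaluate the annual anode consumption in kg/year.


Annual consumption = current * hours per year / capacity
Rate = 44.9 * 8760 / 1665 = 236.2 kg/year

236.2 kg/year


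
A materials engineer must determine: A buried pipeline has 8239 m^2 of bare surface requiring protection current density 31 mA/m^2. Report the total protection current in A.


I = area * current density, then convert mA → A (÷1000)
I = 8239 * 31 / 1000 = 255.41 A

255.41 A


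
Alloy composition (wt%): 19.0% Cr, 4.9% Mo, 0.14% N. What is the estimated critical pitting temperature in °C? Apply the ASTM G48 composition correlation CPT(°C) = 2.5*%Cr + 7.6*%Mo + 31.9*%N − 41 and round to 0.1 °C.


Apply the ASTM G48 empirical CPT estimate: CPT(°C) = 2.5*%Cr + 7.6*%Mo + 31.9*%N − 41
2.5*19.0 = 47.5; 7.6*4.9 = 37.24; 31.9*0.14 = 4.466
CPT = 47.5 + 37.24 + 4.466 − 41 = 48.206 °C
Rounded to 0.1 °C: CPT ≈ 48.2 °C

48.2 °C


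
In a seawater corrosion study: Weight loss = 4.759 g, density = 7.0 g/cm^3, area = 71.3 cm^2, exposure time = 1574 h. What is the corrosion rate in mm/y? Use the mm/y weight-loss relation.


Apply the mm/y weight-loss relation: CR = 87600 * W / (D * A * T)
Numerator: 87600 * 4.759 = 416888.4
Denominator: 7.0 * 71.3 * 1574 = 785583.4
CR = 416888.4 / 785583.4 = 0.53067 mm/y

0.53067 mm/y


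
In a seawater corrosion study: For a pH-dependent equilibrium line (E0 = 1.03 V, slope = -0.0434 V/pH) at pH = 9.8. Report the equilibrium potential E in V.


Apply the Pourbaix line equation: E = E0 + slope*pH
E = 1.03 + (-0.0434)*9.8 = 1.03 + (-0.42532) = 0.60468 V
Rounded to 3 decimal places: E = 0.605 V

0.605 V


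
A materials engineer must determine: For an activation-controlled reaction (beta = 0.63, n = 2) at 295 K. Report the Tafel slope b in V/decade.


Apply the Tafel slope relation: b = 2.303*R*T/(beta*n*F)
Numerator: 2.303 * 8.314 * 295 = 5648.41
Denominator: 0.63 * 2 * 96485 = 121571.1
b = 5648.41 / 121571.1 = 0.046 V/decade

0.046 V/decade


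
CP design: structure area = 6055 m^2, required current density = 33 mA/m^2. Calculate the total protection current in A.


I = area * current density, then convert mA → A (÷1000)
I = 6055 * 33 / 1000 = 199.82 A

199.82 A


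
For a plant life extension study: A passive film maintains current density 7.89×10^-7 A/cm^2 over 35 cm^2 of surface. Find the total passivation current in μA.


I = i_pass * A, then convert A → μA (×10^6)
I = 7.89×10^-7 * 35 * 10^6 = 27.62 μA

27.62 μA


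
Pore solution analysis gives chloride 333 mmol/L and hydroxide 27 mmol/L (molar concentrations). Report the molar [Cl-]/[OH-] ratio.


Threshold parameter = [Cl-] / [OH-] (molar basis; both in mmol/L, so units cancel)
Ratio = 333 / 27 = 12.33

12.33


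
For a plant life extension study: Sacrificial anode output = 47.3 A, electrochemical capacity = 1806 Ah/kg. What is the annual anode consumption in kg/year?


Annual consumption = current * hours per year / capacity
Rate = 47.3 * 8760 / 1806 = 229.4 kg/year

229.4 kg/year


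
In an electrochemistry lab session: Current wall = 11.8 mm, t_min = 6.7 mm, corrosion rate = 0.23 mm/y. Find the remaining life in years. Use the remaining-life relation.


Apply the remaining-life relation: RL = (t_current − t_min) / CR
RL = (11.8 − 6.7) / 0.23 = 5.1 / 0.23 = 22.2 years

22.2 years


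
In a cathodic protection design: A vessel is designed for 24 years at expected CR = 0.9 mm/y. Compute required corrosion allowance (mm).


Corrosion allowance = CR × design life
CA = 0.9 * 24 = 21.6 mm

21.6 mm


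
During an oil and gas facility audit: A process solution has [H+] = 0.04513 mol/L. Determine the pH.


pH = −log10[H+]
pH = −log10(0.04513) = 1.35

1.35


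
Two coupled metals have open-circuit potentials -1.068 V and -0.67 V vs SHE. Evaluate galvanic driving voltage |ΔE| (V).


Driving voltage is the absolute potential difference.
|ΔE| = |-1.068 − (-0.67)| = 0.398 V

0.398 V


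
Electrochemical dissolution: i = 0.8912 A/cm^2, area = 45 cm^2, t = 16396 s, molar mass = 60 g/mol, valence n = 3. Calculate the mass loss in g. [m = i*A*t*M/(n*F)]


Apply Faraday's law: m = i*A*t*M / (n*F)
Total charge passed Q = i*A*t = 0.8912*45*16396 = 657545.184 C
m = Q*M/(n*F) = 657545.184*60/(3*96485) = 136.3 g

136.3 g


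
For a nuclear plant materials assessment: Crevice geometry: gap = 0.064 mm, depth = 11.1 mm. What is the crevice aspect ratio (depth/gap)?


Aspect ratio = depth / gap
Ratio = 11.1 / 0.064 = 173.4

173.4


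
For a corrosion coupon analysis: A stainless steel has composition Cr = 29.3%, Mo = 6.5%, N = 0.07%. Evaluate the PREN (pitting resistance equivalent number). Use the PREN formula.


Apply the PREN formula: PREN = Cr + 3.3*Mo + 16*N
PREN = 29.3 + 3.3*6.5 + 16*0.07
PREN = 29.3 + 21.45 + 1.12 = 51.87

51.87


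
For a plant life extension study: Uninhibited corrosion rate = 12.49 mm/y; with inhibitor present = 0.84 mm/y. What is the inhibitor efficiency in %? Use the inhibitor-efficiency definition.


Apply the inhibitor-efficiency definition: IE = (CR_blank − CR_inh)/CR_blank × 100
IE = (12.49 − 0.84) / 12.49 × 100
IE = 11.65 / 12.49 × 100 = 93.3 %

93.3 %


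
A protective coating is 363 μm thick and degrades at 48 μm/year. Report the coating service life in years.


Service life = thickness / degradation rate
Life = 363 / 48 = 7.6 years

7.6 years


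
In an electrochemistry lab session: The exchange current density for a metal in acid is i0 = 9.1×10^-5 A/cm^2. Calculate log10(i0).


i0 = 9.1×10^-5 A/cm^2
log10(i0) = -4.041

-4.041


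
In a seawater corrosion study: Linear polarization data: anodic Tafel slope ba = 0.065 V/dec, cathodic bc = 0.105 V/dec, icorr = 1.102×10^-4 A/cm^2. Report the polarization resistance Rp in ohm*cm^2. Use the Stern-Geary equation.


Apply the Stern-Geary equation: Rp = ba*bc / (2.303*icorr*(ba+bc))
ba*bc = 0.065*0.105 = 0.006825
ba+bc = 0.17; 2.303*icorr*(ba+bc) = 2.303*1.102×10^-4*0.17 = 4.3144402×10^-5
Rp = 0.006825 / 4.3144402×10^-5 = 158.19 ohm*cm^2

158.19 ohm*cm^2


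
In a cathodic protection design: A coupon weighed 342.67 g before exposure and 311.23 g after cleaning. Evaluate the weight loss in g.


Weight loss = initial − final
WL = 342.67 − 311.23 = 31.44 g

31.44 g


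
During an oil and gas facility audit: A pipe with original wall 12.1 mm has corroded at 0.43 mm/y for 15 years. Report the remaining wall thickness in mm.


Remaining wall = original − CR × time
t = 12.1 − 0.43*15 = 12.1 − 6.45 = 5.65 mm

5.65 mm


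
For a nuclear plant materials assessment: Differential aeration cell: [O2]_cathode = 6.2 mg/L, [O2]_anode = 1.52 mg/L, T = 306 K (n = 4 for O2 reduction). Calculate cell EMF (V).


Apply the Nernst concentration-cell relation: E = (RT/nF)*ln(C_cathode/C_anode)
RT/nF = 8.314*306/(4*96485) = 0.00659192 V
ln(6.2/1.52) = 1.40584
E = 0.00659192 * 1.40584 = 0.00927 V

0.00927 V


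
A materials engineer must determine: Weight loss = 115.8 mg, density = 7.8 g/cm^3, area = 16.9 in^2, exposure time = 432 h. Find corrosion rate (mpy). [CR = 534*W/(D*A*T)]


Apply the mpy weight-loss relation: CR = 534 * W / (D * A * T)
Numerator: 534 * 115.8 = 61837.2
Denominator: 7.8 * 16.9 * 432 = 56946.24
CR = 61837.2 / 56946.24 = 1.0859 mpy

1.0859 mpy


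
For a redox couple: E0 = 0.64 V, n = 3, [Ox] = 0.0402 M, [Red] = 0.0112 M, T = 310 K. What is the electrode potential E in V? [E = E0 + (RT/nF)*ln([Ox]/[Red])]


Apply the Nernst equation: E = E0 + (RT/nF)*ln([Ox]/[Red])
Step 1: RT/nF = 8.314*310/(3*96485) = 0.00890411 V
Step 2: [Ox]/[Red] = 0.0402/0.0112 = 3.589286
Step 3: ln(3.589286) = 1.277953
Step 4: correction = 0.00890411 * 1.277953 = 0.0114 V
E = 0.64 + 0.0114 = 0.6514 V

0.6514 V


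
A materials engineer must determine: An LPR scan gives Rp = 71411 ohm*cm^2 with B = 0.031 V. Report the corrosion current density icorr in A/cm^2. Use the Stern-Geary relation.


Apply the Stern-Geary relation: icorr = B / Rp
icorr = 0.031 / 71411 = 4.341×10^-7 A/cm^2

4.341×10^-7 A/cm^2


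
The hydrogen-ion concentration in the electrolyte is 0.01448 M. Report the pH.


pH = −log10[H+]
pH = −log10(0.01448) = 1.84

1.84


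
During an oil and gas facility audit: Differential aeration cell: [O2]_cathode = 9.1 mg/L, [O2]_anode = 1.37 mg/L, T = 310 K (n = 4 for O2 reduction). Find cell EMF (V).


Apply the Nernst concentration-cell relation: E = (RT/nF)*ln(C_cathode/C_anode)
RT/nF = 8.314*310/(4*96485) = 0.00667808 V
ln(9.1/1.37) = 1.89346
E = 0.00667808 * 1.89346 = 0.01264 V

0.01264 V


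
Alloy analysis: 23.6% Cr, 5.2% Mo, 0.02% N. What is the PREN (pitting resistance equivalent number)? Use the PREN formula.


Apply the PREN formula: PREN = Cr + 3.3*Mo + 16*N
PREN = 23.6 + 3.3*5.2 + 16*0.02
PREN = 23.6 + 17.16 + 0.32 = 41.08

41.08


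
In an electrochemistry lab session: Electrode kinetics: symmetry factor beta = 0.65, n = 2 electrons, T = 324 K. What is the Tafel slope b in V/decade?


Apply the Tafel slope relation: b = 2.303*R*T/(beta*n*F)
Numerator: 2.303 * 8.314 * 324 = 6203.67
Denominator: 0.65 * 2 * 96485 = 125430.5
b = 6203.67 / 125430.5 = 0.0495 V/decade

0.0495 V/decade


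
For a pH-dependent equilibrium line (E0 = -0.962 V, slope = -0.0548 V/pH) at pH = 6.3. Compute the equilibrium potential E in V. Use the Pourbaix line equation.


Apply the Pourbaix line equation: E = E0 + slope*pH
E = -0.962 + (-0.0548)*6.3 = -0.962 + (-0.34524) = -1.30724 V
Rounded to 3 decimal places: E = -1.307 V

-1.307 V


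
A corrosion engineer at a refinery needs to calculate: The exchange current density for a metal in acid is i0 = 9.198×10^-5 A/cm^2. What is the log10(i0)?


i0 = 9.198×10^-5 A/cm^2
log10(i0) = -4.036

-4.036


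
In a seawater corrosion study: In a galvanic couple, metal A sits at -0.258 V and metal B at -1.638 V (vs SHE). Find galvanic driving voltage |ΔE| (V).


Driving voltage is the absolute potential difference.
|ΔE| = |-0.258 − (-1.638)| = 1.38 V

1.38 V


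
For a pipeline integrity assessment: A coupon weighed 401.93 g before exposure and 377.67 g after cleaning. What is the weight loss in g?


Weight loss = initial − final
WL = 401.93 − 377.67 = 24.26 g

24.26 g


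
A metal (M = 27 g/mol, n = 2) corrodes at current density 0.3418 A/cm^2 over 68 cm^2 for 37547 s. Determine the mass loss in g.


Apply Faraday's law: m = i*A*t*M / (n*F)
Total charge passed Q = i*A*t = 0.3418*68*37547 = 872682.3928 C
m = Q*M/(n*F) = 872682.3928*27/(2*96485) = 122.104 g

122.104 g


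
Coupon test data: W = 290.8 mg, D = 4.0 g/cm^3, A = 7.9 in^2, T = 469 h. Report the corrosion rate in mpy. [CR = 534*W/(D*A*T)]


Apply the mpy weight-loss relation: CR = 534 * W / (D * A * T)
Numerator: 534 * 290.8 = 155287.2
Denominator: 4.0 * 7.9 * 469 = 14820.4
CR = 155287.2 / 14820.4 = 10.4779 mpy

10.4779 mpy


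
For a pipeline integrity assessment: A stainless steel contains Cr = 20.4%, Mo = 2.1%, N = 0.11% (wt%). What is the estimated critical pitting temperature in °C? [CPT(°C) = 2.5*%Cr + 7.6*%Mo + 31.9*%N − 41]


Apply the ASTM G48 empirical CPT estimate: CPT(°C) = 2.5*%Cr + 7.6*%Mo + 31.9*%N − 41
2.5*20.4 = 51; 7.6*2.1 = 15.96; 31.9*0.11 = 3.509
CPT = 51 + 15.96 + 3.509 − 41 = 29.469 °C
Rounded to 0.1 °C: CPT ≈ 29.5 °C

29.5 °C


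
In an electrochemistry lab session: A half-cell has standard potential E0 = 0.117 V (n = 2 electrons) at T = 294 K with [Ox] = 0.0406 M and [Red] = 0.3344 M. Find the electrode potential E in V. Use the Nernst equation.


Apply the Nernst equation: E = E0 + (RT/nF)*ln([Ox]/[Red])
Step 1: RT/nF = 8.314*294/(2*96485) = 0.01266682 V
Step 2: [Ox]/[Red] = 0.0406/0.3344 = 0.121411
Step 3: ln(0.121411) = -2.108574
Step 4: correction = 0.01266682 * -2.108574 = -0.0267 V
E = 0.117 + -0.0267 = 0.0903 V

0.0903 V


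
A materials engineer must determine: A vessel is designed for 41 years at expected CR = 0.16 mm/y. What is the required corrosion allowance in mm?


Corrosion allowance = CR × design life
CA = 0.16 * 41 = 6.56 mm

6.56 mm


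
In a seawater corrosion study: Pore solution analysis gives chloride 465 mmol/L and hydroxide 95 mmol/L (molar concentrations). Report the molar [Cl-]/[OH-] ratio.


Threshold parameter = [Cl-] / [OH-] (molar basis; both in mmol/L, so units cancel)
Ratio = 465 / 95 = 4.89

4.89


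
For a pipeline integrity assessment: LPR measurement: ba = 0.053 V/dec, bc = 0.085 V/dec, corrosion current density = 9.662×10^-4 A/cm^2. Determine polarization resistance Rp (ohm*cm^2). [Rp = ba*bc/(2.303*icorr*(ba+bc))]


Apply the Stern-Geary equation: Rp = ba*bc / (2.303*icorr*(ba+bc))
ba*bc = 0.053*0.085 = 0.004505
ba+bc = 0.138; 2.303*icorr*(ba+bc) = 2.303*9.662×10^-4*0.138 = 3.0707189×10^-4
Rp = 0.004505 / 3.0707189×10^-4 = 14.7 ohm*cm^2

14.7 ohm*cm^2


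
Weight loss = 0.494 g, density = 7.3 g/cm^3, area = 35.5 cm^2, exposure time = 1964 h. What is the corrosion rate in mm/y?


Apply the mm/y weight-loss relation: CR = 87600 * W / (D * A * T)
Numerator: 87600 * 0.494 = 43274.4
Denominator: 7.3 * 35.5 * 1964 = 508970.6
CR = 43274.4 / 508970.6 = 0.085 mm/y

0.085 mm/y


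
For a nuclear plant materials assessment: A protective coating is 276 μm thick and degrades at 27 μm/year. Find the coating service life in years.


Service life = thickness / degradation rate
Life = 276 / 27 = 10.2 years

10.2 years


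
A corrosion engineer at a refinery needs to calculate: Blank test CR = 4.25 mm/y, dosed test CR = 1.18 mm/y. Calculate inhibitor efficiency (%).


Apply the inhibitor-efficiency definition: IE = (CR_blank − CR_inh)/CR_blank × 100
IE = (4.25 − 1.18) / 4.25 × 100
IE = 3.07 / 4.25 × 100 = 72.2 %

72.2 %


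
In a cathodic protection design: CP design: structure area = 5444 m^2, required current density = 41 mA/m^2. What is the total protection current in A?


I = area * current density, then convert mA → A (÷1000)
I = 5444 * 41 / 1000 = 223.2 A

223.2 A


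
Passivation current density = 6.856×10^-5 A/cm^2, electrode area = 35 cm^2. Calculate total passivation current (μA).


I = i_pass * A, then convert A → μA (×10^6)
I = 6.856×10^-5 * 35 * 10^6 = 2399.6 μA

2399.6 μA


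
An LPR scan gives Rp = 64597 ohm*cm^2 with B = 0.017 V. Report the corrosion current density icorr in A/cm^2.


Apply the Stern-Geary relation: icorr = B / Rp
icorr = 0.017 / 64597 = 2.632×10^-7 A/cm^2

2.632×10^-7 A/cm^2


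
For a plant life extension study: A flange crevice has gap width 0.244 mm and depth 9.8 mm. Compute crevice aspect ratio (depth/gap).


Aspect ratio = depth / gap
Ratio = 9.8 / 0.244 = 40.2

40.2


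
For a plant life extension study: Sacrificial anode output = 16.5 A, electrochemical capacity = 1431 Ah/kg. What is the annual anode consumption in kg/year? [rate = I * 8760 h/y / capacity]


Annual consumption = current * hours per year / capacity
Rate = 16.5 * 8760 / 1431 = 101.0 kg/year

101.0 kg/year


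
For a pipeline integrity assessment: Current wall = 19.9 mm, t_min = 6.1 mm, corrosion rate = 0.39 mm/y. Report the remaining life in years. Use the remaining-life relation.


Apply the remaining-life relation: RL = (t_current − t_min) / CR
RL = (19.9 − 6.1) / 0.39 = 13.8 / 0.39 = 35.4 years

35.4 years


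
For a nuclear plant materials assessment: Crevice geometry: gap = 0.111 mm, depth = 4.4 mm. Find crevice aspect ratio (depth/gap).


Aspect ratio = depth / gap
Ratio = 4.4 / 0.111 = 39.6

39.6


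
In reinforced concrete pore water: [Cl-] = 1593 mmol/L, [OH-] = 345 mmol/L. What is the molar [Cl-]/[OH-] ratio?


Threshold parameter = [Cl-] / [OH-] (molar basis; both in mmol/L, so units cancel)
Ratio = 1593 / 345 = 4.62

4.62


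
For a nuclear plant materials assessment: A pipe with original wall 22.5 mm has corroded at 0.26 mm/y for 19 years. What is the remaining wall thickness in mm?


Remaining wall = original − CR × time
t = 22.5 − 0.26*19 = 22.5 − 4.94 = 17.56 mm

17.56 mm


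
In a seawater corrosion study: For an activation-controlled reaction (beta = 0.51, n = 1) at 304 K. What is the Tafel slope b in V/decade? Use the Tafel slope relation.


Apply the Tafel slope relation: b = 2.303*R*T/(beta*n*F)
Numerator: 2.303 * 8.314 * 304 = 5820.73
Denominator: 0.51 * 1 * 96485 = 49207.35
b = 5820.73 / 49207.35 = 0.1183 V/decade

0.1183 V/decade


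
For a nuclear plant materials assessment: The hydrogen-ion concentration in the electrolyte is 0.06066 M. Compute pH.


pH = −log10[H+]
pH = −log10(0.06066) = 1.22

1.22


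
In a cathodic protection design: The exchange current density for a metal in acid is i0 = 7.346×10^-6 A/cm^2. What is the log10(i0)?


i0 = 7.346×10^-6 A/cm^2
log10(i0) = -5.134

-5.134


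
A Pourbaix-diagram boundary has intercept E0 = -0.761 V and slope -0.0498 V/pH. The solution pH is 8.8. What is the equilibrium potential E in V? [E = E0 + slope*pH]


Apply the Pourbaix line equation: E = E0 + slope*pH
E = -0.761 + (-0.0498)*8.8 = -0.761 + (-0.43824) = -1.19924 V
Rounded to 3 decimal places: E = -1.199 V

-1.199 V


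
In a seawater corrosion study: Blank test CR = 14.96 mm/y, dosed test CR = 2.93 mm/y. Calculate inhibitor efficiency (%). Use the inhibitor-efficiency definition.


Apply the inhibitor-efficiency definition: IE = (CR_blank − CR_inh)/CR_blank × 100
IE = (14.96 − 2.93) / 14.96 × 100
IE = 12.03 / 14.96 × 100 = 80.4 %

80.4 %


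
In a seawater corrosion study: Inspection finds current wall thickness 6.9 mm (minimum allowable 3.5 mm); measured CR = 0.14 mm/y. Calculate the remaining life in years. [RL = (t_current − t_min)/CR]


Apply the remaining-life relation: RL = (t_current − t_min) / CR
RL = (6.9 − 3.5) / 0.14 = 3.4 / 0.14 = 24.3 years

24.3 years
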